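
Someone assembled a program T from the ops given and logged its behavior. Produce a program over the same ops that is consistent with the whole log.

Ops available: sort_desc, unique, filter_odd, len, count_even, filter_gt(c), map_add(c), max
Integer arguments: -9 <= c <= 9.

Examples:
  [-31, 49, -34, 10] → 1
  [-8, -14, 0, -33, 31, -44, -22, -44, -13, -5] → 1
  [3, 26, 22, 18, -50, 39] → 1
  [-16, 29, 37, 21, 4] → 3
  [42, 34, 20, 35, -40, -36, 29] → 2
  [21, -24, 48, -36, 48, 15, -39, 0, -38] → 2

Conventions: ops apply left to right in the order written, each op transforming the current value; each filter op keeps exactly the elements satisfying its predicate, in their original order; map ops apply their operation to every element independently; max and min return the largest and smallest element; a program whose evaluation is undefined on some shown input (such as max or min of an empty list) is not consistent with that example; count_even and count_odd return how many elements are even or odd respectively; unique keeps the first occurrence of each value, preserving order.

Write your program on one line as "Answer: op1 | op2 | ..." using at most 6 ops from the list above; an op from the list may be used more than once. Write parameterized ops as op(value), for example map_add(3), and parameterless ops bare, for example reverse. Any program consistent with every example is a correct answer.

sort_desc | map_add(-4) | filter_gt(-7) | filter_gt(1) | map_add(-5) | count_even

Check, running the answer program on each example:
  [-31, 49, -34, 10] -> [49, 10, -31, -34] -> [45, 6, -35, -38] -> [45, 6] -> [45, 6] -> [40, 1] -> 1
  [-8, -14, 0, -33, 31, -44, -22, -44, -13, -5] -> [31, 0, -5, -8, -13, -14, -22, -33, -44, -44] -> [27, -4, -9, -12, -17, -18, -26, -37, -48, -48] -> [27, -4] -> [27] -> [22] -> 1
  [3, 26, 22, 18, -50, 39] -> [39, 26, 22, 18, 3, -50] -> [35, 22, 18, 14, -1, -54] -> [35, 22, 18, 14, -1] -> [35, 22, 18, 14] -> [30, 17, 13, 9] -> 1
  [-16, 29, 37, 21, 4] -> [37, 29, 21, 4, -16] -> [33, 25, 17, 0, -20] -> [33, 25, 17, 0] -> [33, 25, 17] -> [28, 20, 12] -> 3
  [42, 34, 20, 35, -40, -36, 29] -> [42, 35, 34, 29, 20, -36, -40] -> [38, 31, 30, 25, 16, -40, -44] -> [38, 31, 30, 25, 16] -> [38, 31, 30, 25, 16] -> [33, 26, 25, 20, 11] -> 2
  [21, -24, 48, -36, 48, 15, -39, 0, -38] -> [48, 48, 21, 15, 0, -24, -36, -38, -39] -> [44, 44, 17, 11, -4, -28, -40, -42, -43] -> [44, 44, 17, 11, -4] -> [44, 44, 17, 11] -> [39, 39, 12, 6] -> 2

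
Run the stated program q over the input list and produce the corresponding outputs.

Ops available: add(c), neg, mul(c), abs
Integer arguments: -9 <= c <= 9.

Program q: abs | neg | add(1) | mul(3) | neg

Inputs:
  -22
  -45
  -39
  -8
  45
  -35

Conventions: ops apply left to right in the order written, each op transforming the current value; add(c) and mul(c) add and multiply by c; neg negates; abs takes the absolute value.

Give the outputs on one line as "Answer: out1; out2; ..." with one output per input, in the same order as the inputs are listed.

63; 132; 114; 21; 132; 102

Execution, op by op:
  -22 -> 22 -> -22 -> -21 -> -63 -> 63
  -45 -> 45 -> -45 -> -44 -> -132 -> 132
  -39 -> 39 -> -39 -> -38 -> -114 -> 114
  -8 -> 8 -> -8 -> -7 -> -21 -> 21
  45 -> 45 -> -45 -> -44 -> -132 -> 132
  -35 -> 35 -> -35 -> -34 -> -102 -> 102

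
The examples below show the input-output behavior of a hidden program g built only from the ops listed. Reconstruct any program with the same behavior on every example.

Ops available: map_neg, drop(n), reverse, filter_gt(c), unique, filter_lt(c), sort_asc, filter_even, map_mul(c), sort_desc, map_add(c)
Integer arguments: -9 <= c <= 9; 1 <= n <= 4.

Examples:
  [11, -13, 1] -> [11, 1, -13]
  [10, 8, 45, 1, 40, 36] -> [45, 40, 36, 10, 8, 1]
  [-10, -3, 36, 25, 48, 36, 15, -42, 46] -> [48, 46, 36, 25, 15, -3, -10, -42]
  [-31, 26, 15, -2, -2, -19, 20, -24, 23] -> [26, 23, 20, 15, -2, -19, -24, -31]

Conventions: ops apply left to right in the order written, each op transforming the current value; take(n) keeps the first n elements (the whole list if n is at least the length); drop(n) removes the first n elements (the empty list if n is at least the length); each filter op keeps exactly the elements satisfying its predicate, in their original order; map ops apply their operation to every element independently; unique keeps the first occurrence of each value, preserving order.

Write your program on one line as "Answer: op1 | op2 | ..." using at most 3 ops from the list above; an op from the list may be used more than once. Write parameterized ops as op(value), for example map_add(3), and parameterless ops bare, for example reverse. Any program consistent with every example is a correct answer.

sort_desc | unique

Check, running the answer program on each example:
  [11, -13, 1] -> [11, 1, -13] -> [11, 1, -13]
  [10, 8, 45, 1, 40, 36] -> [45, 40, 36, 10, 8, 1] -> [45, 40, 36, 10, 8, 1]
  [-10, -3, 36, 25, 48, 36, 15, -42, 46] -> [48, 46, 36, 36, 25, 15, -3, -10, -42] -> [48, 46, 36, 25, 15, -3, -10, -42]
  [-31, 26, 15, -2, -2, -19, 20, -24, 23] -> [26, 23, 20, 15, -2, -2, -19, -24, -31] -> [26, 23, 20, 15, -2, -19, -24, -31]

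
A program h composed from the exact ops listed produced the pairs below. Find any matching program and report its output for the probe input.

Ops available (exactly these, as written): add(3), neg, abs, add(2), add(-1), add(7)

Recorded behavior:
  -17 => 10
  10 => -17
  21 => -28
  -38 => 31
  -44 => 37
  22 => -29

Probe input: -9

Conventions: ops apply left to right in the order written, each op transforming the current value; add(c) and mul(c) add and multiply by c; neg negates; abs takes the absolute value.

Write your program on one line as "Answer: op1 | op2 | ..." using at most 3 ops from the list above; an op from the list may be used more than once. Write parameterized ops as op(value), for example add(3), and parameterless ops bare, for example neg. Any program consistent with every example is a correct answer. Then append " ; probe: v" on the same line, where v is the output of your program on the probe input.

add(7) | neg ; probe: 2

Check, running the answer program on each example:
  -17 -> -10 -> 10
  10 -> 17 -> -17
  21 -> 28 -> -28
  -38 -> -31 -> 31
  -44 -> -37 -> 37
  22 -> 29 -> -29
  probe: -9 -> -2 -> 2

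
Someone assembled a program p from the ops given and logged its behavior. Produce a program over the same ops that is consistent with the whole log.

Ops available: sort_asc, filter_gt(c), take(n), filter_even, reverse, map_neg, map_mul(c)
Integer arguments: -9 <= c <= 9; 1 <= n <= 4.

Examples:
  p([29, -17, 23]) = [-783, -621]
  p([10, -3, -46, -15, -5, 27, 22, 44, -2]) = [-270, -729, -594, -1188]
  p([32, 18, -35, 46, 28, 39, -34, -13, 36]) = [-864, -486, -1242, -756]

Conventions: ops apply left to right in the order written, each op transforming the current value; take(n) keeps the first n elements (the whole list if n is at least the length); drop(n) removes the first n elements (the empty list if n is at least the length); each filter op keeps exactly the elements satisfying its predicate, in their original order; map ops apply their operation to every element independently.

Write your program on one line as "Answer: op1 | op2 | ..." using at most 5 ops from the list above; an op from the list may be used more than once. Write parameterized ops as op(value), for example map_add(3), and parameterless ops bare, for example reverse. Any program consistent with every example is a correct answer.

map_mul(3) | map_mul(9) | filter_gt(-9) | map_neg | take(4)

Check, running the answer program on each example:
  [29, -17, 23] -> [87, -51, 69] -> [783, -459, 621] -> [783, 621] -> [-783, -621] -> [-783, -621]
  [10, -3, -46, -15, -5, 27, 22, 44, -2] -> [30, -9, -138, -45, -15, 81, 66, 132, -6] -> [270, -81, -1242, -405, -135, 729, 594, 1188, -54] -> [270, 729, 594, 1188] -> [-270, -729, -594, -1188] -> [-270, -729, -594, -1188]
  [32, 18, -35, 46, 28, 39, -34, -13, 36] -> [96, 54, -105, 138, 84, 117, -102, -39, 108] -> [864, 486, -945, 1242, 756, 1053, -918, -351, 972] -> [864, 486, 1242, 756, 1053, 972] -> [-864, -486, -1242, -756, -1053, -972] -> [-864, -486, -1242, -756]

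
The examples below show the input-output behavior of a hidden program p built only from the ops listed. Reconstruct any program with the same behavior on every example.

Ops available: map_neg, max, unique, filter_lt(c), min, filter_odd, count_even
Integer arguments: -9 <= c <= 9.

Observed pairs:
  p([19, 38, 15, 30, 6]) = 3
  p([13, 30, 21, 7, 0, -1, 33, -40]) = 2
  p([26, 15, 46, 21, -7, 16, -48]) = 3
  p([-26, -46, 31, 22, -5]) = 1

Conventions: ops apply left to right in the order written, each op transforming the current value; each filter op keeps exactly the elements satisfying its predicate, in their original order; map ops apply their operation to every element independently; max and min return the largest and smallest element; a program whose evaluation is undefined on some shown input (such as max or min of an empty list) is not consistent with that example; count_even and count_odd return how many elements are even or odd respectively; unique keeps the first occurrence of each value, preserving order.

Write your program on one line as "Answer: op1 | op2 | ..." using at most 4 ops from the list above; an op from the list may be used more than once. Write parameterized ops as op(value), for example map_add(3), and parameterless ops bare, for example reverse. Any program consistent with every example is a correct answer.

map_neg | filter_lt(1) | count_even

Check, running the answer program on each example:
  [19, 38, 15, 30, 6] -> [-19, -38, -15, -30, -6] -> [-19, -38, -15, -30, -6] -> 3
  [13, 30, 21, 7, 0, -1, 33, -40] -> [-13, -30, -21, -7, 0, 1, -33, 40] -> [-13, -30, -21, -7, 0, -33] -> 2
  [26, 15, 46, 21, -7, 16, -48] -> [-26, -15, -46, -21, 7, -16, 48] -> [-26, -15, -46, -21, -16] -> 3
  [-26, -46, 31, 22, -5] -> [26, 46, -31, -22, 5] -> [-31, -22] -> 1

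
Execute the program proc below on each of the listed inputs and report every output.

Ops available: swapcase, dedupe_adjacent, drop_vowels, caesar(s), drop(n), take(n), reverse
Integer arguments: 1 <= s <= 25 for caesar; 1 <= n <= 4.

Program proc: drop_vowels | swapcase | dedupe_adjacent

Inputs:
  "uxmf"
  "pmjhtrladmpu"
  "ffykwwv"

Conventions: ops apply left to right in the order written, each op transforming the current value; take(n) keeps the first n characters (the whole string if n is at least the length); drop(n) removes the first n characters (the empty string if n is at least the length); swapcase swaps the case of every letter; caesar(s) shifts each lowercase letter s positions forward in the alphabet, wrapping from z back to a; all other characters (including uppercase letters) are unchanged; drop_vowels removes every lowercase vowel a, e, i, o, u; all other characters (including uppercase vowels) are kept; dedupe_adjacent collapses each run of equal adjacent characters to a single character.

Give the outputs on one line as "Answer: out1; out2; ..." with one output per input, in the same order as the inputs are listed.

"XMF"; "PMJHTRLDMP"; "FYKWV"

Execution, op by op:
  "uxmf" -> "xmf" -> "XMF" -> "XMF"
  "pmjhtrladmpu" -> "pmjhtrldmp" -> "PMJHTRLDMP" -> "PMJHTRLDMP"
  "ffykwwv" -> "ffykwwv" -> "FFYKWWV" -> "FYKWV"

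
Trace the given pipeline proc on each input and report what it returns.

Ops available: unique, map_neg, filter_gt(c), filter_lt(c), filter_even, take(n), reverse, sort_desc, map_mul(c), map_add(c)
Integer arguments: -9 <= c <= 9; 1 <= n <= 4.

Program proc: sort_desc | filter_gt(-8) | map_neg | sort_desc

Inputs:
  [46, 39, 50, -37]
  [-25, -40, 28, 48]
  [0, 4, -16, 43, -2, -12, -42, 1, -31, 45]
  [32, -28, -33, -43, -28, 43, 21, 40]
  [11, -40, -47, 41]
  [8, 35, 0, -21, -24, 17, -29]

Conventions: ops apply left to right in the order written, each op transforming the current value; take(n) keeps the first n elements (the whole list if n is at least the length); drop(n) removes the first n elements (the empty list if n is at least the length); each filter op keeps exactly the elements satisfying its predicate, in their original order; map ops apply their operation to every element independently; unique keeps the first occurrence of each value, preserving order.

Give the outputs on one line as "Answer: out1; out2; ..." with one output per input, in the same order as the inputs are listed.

[-39, -46, -50]; [-28, -48]; [2, 0, -1, -4, -43, -45]; [-21, -32, -40, -43]; [-11, -41]; [0, -8, -17, -35]

Execution, op by op:
  [46, 39, 50, -37] -> [50, 46, 39, -37] -> [50, 46, 39] -> [-50, -46, -39] -> [-39, -46, -50]
  [-25, -40, 28, 48] -> [48, 28, -25, -40] -> [48, 28] -> [-48, -28] -> [-28, -48]
  [0, 4, -16, 43, -2, -12, -42, 1, -31, 45] -> [45, 43, 4, 1, 0, -2, -12, -16, -31, -42] -> [45, 43, 4, 1, 0, -2] -> [-45, -43, -4, -1, 0, 2] -> [2, 0, -1, -4, -43, -45]
  [32, -28, -33, -43, -28, 43, 21, 40] -> [43, 40, 32, 21, -28, -28, -33, -43] -> [43, 40, 32, 21] -> [-43, -40, -32, -21] -> [-21, -32, -40, -43]
  [11, -40, -47, 41] -> [41, 11, -40, -47] -> [41, 11] -> [-41, -11] -> [-11, -41]
  [8, 35, 0, -21, -24, 17, -29] -> [35, 17, 8, 0, -21, -24, -29] -> [35, 17, 8, 0] -> [-35, -17, -8, 0] -> [0, -8, -17, -35]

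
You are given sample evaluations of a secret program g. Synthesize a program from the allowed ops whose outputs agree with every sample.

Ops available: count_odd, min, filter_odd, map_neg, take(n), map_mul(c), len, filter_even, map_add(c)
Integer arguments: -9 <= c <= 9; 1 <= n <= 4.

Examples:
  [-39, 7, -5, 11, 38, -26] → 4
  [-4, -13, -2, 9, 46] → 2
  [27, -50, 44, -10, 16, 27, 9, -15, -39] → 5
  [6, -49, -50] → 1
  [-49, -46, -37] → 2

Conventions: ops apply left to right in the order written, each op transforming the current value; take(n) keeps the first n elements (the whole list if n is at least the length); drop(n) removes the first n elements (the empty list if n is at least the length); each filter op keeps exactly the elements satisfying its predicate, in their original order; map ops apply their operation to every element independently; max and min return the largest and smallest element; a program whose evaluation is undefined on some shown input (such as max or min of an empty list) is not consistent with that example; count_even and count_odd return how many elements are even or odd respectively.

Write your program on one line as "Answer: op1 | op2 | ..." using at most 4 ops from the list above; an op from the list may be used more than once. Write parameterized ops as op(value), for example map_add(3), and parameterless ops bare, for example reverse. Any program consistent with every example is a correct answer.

map_add(8) | map_add(-1) | filter_even | len

Check, running the answer program on each example:
  [-39, 7, -5, 11, 38, -26] -> [-31, 15, 3, 19, 46, -18] -> [-32, 14, 2, 18, 45, -19] -> [-32, 14, 2, 18] -> 4
  [-4, -13, -2, 9, 46] -> [4, -5, 6, 17, 54] -> [3, -6, 5, 16, 53] -> [-6, 16] -> 2
  [27, -50, 44, -10, 16, 27, 9, -15, -39] -> [35, -42, 52, -2, 24, 35, 17, -7, -31] -> [34, -43, 51, -3, 23, 34, 16, -8, -32] -> [34, 34, 16, -8, -32] -> 5
  [6, -49, -50] -> [14, -41, -42] -> [13, -42, -43] -> [-42] -> 1
  [-49, -46, -37] -> [-41, -38, -29] -> [-42, -39, -30] -> [-42, -30] -> 2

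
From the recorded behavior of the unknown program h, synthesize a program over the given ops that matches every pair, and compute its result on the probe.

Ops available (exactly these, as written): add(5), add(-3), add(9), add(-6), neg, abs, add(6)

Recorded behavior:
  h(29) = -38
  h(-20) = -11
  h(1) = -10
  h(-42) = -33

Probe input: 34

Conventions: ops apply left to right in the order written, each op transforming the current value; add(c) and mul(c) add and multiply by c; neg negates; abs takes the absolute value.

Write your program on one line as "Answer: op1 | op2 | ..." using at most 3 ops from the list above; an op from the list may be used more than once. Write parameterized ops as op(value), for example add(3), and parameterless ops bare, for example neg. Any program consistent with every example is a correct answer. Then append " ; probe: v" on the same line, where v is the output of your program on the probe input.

add(9) | abs | neg ; probe: -43

Check, running the answer program on each example:
  29 -> 38 -> 38 -> -38
  -20 -> -11 -> 11 -> -11
  1 -> 10 -> 10 -> -10
  -42 -> -33 -> 33 -> -33
  probe: 34 -> 43 -> 43 -> -43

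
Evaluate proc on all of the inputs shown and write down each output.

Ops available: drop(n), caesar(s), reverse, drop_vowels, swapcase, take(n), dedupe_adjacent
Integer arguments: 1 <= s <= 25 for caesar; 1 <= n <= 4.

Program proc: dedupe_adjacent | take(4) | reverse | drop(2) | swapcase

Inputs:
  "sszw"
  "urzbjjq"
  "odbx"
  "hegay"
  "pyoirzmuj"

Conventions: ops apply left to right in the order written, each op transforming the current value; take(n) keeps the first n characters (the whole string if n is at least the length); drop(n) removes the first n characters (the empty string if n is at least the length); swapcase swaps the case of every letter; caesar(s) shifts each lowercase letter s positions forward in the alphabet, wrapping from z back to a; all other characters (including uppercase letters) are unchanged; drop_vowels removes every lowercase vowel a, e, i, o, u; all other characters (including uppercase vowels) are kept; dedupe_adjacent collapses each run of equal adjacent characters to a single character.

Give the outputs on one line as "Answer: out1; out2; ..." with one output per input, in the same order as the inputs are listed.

Execution, op by op:
  "sszw" -> "szw" -> "szw" -> "wzs" -> "s" -> "S"
  "urzbjjq" -> "urzbjq" -> "urzb" -> "bzru" -> "ru" -> "RU"
  "odbx" -> "odbx" -> "odbx" -> "xbdo" -> "do" -> "DO"
  "hegay" -> "hegay" -> "hega" -> "ageh" -> "eh" -> "EH"
  "pyoirzmuj" -> "pyoirzmuj" -> "pyoi" -> "ioyp" -> "yp" -> "YP"

"S"; "RU"; "DO"; "EH"; "YP"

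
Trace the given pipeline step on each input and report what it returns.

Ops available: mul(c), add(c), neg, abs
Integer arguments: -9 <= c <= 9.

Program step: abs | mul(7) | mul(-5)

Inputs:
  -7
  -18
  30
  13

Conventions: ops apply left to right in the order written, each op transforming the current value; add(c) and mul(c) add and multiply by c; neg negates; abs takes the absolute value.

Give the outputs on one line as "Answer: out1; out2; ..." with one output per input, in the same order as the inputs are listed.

Execution, op by op:
  -7 -> 7 -> 49 -> -245
  -18 -> 18 -> 126 -> -630
  30 -> 30 -> 210 -> -1050
  13 -> 13 -> 91 -> -455

-245; -630; -1050; -455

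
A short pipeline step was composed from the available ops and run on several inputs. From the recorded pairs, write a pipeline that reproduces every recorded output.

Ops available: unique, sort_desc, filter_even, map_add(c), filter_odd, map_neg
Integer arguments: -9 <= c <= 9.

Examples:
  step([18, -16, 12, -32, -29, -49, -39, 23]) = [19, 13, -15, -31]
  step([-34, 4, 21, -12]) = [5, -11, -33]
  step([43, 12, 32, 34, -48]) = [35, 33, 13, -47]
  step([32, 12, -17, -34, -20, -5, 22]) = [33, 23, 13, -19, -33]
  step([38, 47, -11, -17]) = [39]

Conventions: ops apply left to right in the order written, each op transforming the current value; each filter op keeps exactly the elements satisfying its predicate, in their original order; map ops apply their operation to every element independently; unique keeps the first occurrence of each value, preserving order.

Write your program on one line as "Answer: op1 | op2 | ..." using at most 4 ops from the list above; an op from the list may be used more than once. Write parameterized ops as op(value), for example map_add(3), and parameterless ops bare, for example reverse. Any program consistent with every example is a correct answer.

map_add(3) | map_add(-2) | sort_desc | filter_odd

Check, running the answer program on each example:
  [18, -16, 12, -32, -29, -49, -39, 23] -> [21, -13, 15, -29, -26, -46, -36, 26] -> [19, -15, 13, -31, -28, -48, -38, 24] -> [24, 19, 13, -15, -28, -31, -38, -48] -> [19, 13, -15, -31]
  [-34, 4, 21, -12] -> [-31, 7, 24, -9] -> [-33, 5, 22, -11] -> [22, 5, -11, -33] -> [5, -11, -33]
  [43, 12, 32, 34, -48] -> [46, 15, 35, 37, -45] -> [44, 13, 33, 35, -47] -> [44, 35, 33, 13, -47] -> [35, 33, 13, -47]
  [32, 12, -17, -34, -20, -5, 22] -> [35, 15, -14, -31, -17, -2, 25] -> [33, 13, -16, -33, -19, -4, 23] -> [33, 23, 13, -4, -16, -19, -33] -> [33, 23, 13, -19, -33]
  [38, 47, -11, -17] -> [41, 50, -8, -14] -> [39, 48, -10, -16] -> [48, 39, -10, -16] -> [39]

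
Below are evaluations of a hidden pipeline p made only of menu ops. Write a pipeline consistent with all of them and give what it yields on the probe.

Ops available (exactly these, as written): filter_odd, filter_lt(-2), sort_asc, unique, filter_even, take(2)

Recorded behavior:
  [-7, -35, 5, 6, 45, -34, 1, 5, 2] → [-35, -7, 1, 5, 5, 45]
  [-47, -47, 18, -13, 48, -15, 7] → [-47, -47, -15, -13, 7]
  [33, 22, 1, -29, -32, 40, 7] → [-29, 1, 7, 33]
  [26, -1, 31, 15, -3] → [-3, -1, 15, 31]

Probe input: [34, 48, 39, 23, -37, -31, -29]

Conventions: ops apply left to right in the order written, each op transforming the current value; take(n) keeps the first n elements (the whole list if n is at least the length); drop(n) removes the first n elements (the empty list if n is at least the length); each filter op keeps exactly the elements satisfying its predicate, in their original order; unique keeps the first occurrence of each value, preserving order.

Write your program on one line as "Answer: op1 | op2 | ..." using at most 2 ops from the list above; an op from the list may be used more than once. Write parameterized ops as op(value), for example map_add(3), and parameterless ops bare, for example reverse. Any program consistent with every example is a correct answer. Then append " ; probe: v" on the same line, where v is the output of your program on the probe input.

filter_odd | sort_asc ; probe: [-37, -31, -29, 23, 39]

Check, running the answer program on each example:
  [-7, -35, 5, 6, 45, -34, 1, 5, 2] -> [-7, -35, 5, 45, 1, 5] -> [-35, -7, 1, 5, 5, 45]
  [-47, -47, 18, -13, 48, -15, 7] -> [-47, -47, -13, -15, 7] -> [-47, -47, -15, -13, 7]
  [33, 22, 1, -29, -32, 40, 7] -> [33, 1, -29, 7] -> [-29, 1, 7, 33]
  [26, -1, 31, 15, -3] -> [-1, 31, 15, -3] -> [-3, -1, 15, 31]
  probe: [34, 48, 39, 23, -37, -31, -29] -> [39, 23, -37, -31, -29] -> [-37, -31, -29, 23, 39]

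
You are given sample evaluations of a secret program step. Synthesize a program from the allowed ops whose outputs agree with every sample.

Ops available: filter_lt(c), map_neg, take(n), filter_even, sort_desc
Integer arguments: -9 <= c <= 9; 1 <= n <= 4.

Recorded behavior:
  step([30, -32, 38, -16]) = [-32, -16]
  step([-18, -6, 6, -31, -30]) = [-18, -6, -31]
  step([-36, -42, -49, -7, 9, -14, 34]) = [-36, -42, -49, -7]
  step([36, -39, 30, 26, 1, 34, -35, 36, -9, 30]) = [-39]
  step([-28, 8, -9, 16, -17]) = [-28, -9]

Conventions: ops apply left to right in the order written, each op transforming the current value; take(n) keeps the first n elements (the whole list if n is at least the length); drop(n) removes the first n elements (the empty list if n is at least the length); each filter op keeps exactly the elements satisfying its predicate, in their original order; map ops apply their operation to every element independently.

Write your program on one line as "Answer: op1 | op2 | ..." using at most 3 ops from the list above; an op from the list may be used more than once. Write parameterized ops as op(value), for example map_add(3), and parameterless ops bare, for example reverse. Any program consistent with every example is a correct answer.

take(4) | filter_lt(4)

Check, running the answer program on each example:
  [30, -32, 38, -16] -> [30, -32, 38, -16] -> [-32, -16]
  [-18, -6, 6, -31, -30] -> [-18, -6, 6, -31] -> [-18, -6, -31]
  [-36, -42, -49, -7, 9, -14, 34] -> [-36, -42, -49, -7] -> [-36, -42, -49, -7]
  [36, -39, 30, 26, 1, 34, -35, 36, -9, 30] -> [36, -39, 30, 26] -> [-39]
  [-28, 8, -9, 16, -17] -> [-28, 8, -9, 16] -> [-28, -9]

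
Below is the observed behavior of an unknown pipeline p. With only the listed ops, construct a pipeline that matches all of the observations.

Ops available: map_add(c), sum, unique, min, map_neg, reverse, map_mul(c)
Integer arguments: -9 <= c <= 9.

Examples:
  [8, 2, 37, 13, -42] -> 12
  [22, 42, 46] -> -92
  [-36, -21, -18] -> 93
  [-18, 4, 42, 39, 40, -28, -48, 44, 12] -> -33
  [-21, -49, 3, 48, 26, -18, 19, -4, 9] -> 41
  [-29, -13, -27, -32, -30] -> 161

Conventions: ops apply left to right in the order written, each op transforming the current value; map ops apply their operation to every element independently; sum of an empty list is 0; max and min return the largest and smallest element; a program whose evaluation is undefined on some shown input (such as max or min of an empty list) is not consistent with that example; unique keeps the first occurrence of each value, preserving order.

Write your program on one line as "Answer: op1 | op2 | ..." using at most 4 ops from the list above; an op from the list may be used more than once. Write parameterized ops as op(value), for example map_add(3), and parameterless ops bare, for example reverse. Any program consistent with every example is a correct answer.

map_neg | map_add(6) | sum

Check, running the answer program on each example:
  [8, 2, 37, 13, -42] -> [-8, -2, -37, -13, 42] -> [-2, 4, -31, -7, 48] -> 12
  [22, 42, 46] -> [-22, -42, -46] -> [-16, -36, -40] -> -92
  [-36, -21, -18] -> [36, 21, 18] -> [42, 27, 24] -> 93
  [-18, 4, 42, 39, 40, -28, -48, 44, 12] -> [18, -4, -42, -39, -40, 28, 48, -44, -12] -> [24, 2, -36, -33, -34, 34, 54, -38, -6] -> -33
  [-21, -49, 3, 48, 26, -18, 19, -4, 9] -> [21, 49, -3, -48, -26, 18, -19, 4, -9] -> [27, 55, 3, -42, -20, 24, -13, 10, -3] -> 41
  [-29, -13, -27, -32, -30] -> [29, 13, 27, 32, 30] -> [35, 19, 33, 38, 36] -> 161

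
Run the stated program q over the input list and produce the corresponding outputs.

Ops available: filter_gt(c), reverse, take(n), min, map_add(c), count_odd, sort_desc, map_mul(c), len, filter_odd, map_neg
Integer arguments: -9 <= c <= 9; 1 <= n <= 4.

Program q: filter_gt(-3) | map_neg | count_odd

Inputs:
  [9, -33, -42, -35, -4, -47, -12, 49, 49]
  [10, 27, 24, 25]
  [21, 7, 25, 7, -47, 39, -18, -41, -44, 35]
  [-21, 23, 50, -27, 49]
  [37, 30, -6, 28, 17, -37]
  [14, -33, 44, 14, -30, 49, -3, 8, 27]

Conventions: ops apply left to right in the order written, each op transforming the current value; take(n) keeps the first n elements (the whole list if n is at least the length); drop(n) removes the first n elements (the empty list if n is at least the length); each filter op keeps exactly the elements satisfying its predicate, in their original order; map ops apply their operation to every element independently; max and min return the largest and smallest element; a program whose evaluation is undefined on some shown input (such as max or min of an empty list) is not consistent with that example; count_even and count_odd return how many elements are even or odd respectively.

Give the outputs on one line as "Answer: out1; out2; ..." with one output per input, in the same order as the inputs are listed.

3; 2; 6; 2; 2; 2

Execution, op by op:
  [9, -33, -42, -35, -4, -47, -12, 49, 49] -> [9, 49, 49] -> [-9, -49, -49] -> 3
  [10, 27, 24, 25] -> [10, 27, 24, 25] -> [-10, -27, -24, -25] -> 2
  [21, 7, 25, 7, -47, 39, -18, -41, -44, 35] -> [21, 7, 25, 7, 39, 35] -> [-21, -7, -25, -7, -39, -35] -> 6
  [-21, 23, 50, -27, 49] -> [23, 50, 49] -> [-23, -50, -49] -> 2
  [37, 30, -6, 28, 17, -37] -> [37, 30, 28, 17] -> [-37, -30, -28, -17] -> 2
  [14, -33, 44, 14, -30, 49, -3, 8, 27] -> [14, 44, 14, 49, 8, 27] -> [-14, -44, -14, -49, -8, -27] -> 2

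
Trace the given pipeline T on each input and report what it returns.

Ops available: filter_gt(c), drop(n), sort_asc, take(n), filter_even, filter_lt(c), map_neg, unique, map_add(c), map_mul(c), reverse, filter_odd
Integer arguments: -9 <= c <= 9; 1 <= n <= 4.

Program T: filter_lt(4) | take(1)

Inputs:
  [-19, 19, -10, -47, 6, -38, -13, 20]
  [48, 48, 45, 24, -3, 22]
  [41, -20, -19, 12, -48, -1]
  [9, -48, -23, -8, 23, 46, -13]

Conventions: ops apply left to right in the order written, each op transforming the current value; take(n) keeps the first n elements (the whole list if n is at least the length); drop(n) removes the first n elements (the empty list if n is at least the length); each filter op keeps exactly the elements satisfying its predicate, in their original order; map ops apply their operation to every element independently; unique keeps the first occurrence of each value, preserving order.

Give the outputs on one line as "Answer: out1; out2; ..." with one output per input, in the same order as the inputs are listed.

[-19]; [-3]; [-20]; [-48]

Execution, op by op:
  [-19, 19, -10, -47, 6, -38, -13, 20] -> [-19, -10, -47, -38, -13] -> [-19]
  [48, 48, 45, 24, -3, 22] -> [-3] -> [-3]
  [41, -20, -19, 12, -48, -1] -> [-20, -19, -48, -1] -> [-20]
  [9, -48, -23, -8, 23, 46, -13] -> [-48, -23, -8, -13] -> [-48]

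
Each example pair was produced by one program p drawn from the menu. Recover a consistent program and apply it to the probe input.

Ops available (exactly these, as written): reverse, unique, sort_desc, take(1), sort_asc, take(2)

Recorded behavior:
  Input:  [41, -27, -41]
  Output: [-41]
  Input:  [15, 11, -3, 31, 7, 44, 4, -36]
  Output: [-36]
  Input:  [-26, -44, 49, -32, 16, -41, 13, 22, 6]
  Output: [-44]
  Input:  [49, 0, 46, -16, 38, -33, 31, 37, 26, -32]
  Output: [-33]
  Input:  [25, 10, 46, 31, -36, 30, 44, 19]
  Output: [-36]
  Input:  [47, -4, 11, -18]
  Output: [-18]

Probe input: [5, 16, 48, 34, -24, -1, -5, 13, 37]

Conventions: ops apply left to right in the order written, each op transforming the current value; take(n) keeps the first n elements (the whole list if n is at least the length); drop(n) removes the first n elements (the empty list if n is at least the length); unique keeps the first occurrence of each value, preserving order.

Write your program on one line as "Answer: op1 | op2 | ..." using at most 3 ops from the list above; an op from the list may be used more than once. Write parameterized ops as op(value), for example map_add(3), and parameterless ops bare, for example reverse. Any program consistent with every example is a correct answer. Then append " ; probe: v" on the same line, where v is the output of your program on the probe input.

sort_desc | sort_asc | take(1) ; probe: [-24]

Check, running the answer program on each example:
  [41, -27, -41] -> [41, -27, -41] -> [-41, -27, 41] -> [-41]
  [15, 11, -3, 31, 7, 44, 4, -36] -> [44, 31, 15, 11, 7, 4, -3, -36] -> [-36, -3, 4, 7, 11, 15, 31, 44] -> [-36]
  [-26, -44, 49, -32, 16, -41, 13, 22, 6] -> [49, 22, 16, 13, 6, -26, -32, -41, -44] -> [-44, -41, -32, -26, 6, 13, 16, 22, 49] -> [-44]
  [49, 0, 46, -16, 38, -33, 31, 37, 26, -32] -> [49, 46, 38, 37, 31, 26, 0, -16, -32, -33] -> [-33, -32, -16, 0, 26, 31, 37, 38, 46, 49] -> [-33]
  [25, 10, 46, 31, -36, 30, 44, 19] -> [46, 44, 31, 30, 25, 19, 10, -36] -> [-36, 10, 19, 25, 30, 31, 44, 46] -> [-36]
  [47, -4, 11, -18] -> [47, 11, -4, -18] -> [-18, -4, 11, 47] -> [-18]
  probe: [5, 16, 48, 34, -24, -1, -5, 13, 37] -> [48, 37, 34, 16, 13, 5, -1, -5, -24] -> [-24, -5, -1, 5, 13, 16, 34, 37, 48] -> [-24]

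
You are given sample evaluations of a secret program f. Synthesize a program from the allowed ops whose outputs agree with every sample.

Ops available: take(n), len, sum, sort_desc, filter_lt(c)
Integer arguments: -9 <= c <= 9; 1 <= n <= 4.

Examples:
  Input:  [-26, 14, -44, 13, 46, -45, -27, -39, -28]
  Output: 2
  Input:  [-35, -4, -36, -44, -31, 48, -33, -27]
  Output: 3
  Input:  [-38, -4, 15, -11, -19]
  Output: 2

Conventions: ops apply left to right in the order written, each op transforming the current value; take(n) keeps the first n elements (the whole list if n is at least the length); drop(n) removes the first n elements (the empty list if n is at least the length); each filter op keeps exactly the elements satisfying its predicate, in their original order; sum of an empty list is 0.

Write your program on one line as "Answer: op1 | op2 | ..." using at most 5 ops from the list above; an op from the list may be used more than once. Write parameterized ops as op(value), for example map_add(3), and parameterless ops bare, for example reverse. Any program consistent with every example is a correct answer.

take(3) | filter_lt(5) | sort_desc | len

Check, running the answer program on each example:
  [-26, 14, -44, 13, 46, -45, -27, -39, -28] -> [-26, 14, -44] -> [-26, -44] -> [-26, -44] -> 2
  [-35, -4, -36, -44, -31, 48, -33, -27] -> [-35, -4, -36] -> [-35, -4, -36] -> [-4, -35, -36] -> 3
  [-38, -4, 15, -11, -19] -> [-38, -4, 15] -> [-38, -4] -> [-4, -38] -> 2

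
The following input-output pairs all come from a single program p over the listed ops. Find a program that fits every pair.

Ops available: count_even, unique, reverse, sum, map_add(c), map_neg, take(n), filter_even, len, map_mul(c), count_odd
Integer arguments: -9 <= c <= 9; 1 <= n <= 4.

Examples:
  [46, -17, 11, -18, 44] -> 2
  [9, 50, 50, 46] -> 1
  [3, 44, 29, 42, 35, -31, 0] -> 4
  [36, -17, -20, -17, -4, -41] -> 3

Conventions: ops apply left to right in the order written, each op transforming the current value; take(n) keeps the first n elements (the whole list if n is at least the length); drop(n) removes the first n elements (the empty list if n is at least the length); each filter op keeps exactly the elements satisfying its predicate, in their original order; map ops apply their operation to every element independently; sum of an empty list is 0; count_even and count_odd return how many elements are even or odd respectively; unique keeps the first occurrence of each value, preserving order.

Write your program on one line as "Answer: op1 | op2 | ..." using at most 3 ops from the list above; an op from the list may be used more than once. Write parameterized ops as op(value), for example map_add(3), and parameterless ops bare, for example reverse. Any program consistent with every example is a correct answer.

map_add(-1) | count_even

Check, running the answer program on each example:
  [46, -17, 11, -18, 44] -> [45, -18, 10, -19, 43] -> 2
  [9, 50, 50, 46] -> [8, 49, 49, 45] -> 1
  [3, 44, 29, 42, 35, -31, 0] -> [2, 43, 28, 41, 34, -32, -1] -> 4
  [36, -17, -20, -17, -4, -41] -> [35, -18, -21, -18, -5, -42] -> 3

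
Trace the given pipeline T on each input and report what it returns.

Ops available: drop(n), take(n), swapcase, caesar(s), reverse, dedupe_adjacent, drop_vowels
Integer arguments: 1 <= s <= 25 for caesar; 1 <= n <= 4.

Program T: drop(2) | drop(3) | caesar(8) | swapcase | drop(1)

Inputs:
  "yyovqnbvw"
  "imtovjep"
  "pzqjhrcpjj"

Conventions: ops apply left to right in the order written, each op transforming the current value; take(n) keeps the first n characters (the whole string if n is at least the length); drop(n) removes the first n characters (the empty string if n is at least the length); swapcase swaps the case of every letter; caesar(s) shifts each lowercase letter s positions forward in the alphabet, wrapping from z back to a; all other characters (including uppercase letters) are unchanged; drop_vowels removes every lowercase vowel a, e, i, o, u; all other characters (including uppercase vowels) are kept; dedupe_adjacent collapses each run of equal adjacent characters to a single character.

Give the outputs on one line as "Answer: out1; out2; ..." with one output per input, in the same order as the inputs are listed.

"JDE"; "MX"; "KXRR"

Execution, op by op:
  "yyovqnbvw" -> "ovqnbvw" -> "nbvw" -> "vjde" -> "VJDE" -> "JDE"
  "imtovjep" -> "tovjep" -> "jep" -> "rmx" -> "RMX" -> "MX"
  "pzqjhrcpjj" -> "qjhrcpjj" -> "rcpjj" -> "zkxrr" -> "ZKXRR" -> "KXRR"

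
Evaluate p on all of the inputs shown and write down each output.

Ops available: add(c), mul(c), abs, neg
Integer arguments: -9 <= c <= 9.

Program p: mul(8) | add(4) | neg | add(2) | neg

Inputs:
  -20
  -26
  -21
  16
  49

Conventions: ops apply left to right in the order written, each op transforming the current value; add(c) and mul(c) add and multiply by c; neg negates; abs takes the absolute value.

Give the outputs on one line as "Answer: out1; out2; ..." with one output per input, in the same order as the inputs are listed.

Execution, op by op:
  -20 -> -160 -> -156 -> 156 -> 158 -> -158
  -26 -> -208 -> -204 -> 204 -> 206 -> -206
  -21 -> -168 -> -164 -> 164 -> 166 -> -166
  16 -> 128 -> 132 -> -132 -> -130 -> 130
  49 -> 392 -> 396 -> -396 -> -394 -> 394

-158; -206; -166; 130; 394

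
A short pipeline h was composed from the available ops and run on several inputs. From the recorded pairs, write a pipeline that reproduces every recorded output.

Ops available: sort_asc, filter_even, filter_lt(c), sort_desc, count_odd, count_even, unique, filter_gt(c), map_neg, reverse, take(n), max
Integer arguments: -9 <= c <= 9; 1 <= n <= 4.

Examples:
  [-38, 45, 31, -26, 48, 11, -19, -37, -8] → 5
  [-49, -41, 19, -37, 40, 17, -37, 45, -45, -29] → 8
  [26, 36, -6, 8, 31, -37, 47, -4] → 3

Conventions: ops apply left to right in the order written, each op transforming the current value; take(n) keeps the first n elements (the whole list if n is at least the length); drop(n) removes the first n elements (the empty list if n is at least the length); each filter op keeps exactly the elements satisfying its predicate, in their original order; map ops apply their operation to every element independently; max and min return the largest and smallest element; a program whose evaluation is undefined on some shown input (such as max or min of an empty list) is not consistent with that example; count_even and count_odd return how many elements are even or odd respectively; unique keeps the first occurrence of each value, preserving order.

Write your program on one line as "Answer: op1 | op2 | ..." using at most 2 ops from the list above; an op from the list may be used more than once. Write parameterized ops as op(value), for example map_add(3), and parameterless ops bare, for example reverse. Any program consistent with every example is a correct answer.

unique | count_odd

Check, running the answer program on each example:
  [-38, 45, 31, -26, 48, 11, -19, -37, -8] -> [-38, 45, 31, -26, 48, 11, -19, -37, -8] -> 5
  [-49, -41, 19, -37, 40, 17, -37, 45, -45, -29] -> [-49, -41, 19, -37, 40, 17, 45, -45, -29] -> 8
  [26, 36, -6, 8, 31, -37, 47, -4] -> [26, 36, -6, 8, 31, -37, 47, -4] -> 3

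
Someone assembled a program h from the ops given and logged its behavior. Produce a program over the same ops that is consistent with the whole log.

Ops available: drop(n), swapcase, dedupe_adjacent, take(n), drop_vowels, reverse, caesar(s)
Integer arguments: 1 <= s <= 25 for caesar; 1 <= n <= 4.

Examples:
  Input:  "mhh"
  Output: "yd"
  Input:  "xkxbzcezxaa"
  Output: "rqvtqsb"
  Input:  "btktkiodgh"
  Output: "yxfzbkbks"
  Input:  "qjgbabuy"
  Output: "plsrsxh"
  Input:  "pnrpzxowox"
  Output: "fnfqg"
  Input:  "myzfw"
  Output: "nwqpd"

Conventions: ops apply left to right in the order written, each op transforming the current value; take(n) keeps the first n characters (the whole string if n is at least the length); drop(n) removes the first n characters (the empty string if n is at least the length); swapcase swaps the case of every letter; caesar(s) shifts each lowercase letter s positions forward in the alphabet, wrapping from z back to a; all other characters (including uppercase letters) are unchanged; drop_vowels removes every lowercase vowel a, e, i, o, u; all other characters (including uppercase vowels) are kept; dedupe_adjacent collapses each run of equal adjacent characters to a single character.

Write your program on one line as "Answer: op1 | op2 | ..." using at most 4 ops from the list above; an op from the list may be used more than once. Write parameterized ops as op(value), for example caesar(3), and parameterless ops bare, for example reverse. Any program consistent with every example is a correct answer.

reverse | caesar(17) | drop_vowels | dedupe_adjacent

Check, running the answer program on each example:
  "mhh" -> "hhm" -> "yyd" -> "yyd" -> "yd"
  "xkxbzcezxaa" -> "aaxzeczbxkx" -> "rroqvtqsobo" -> "rrqvtqsb" -> "rqvtqsb"
  "btktkiodgh" -> "hgdoiktktb" -> "yxufzbkbks" -> "yxfzbkbks" -> "yxfzbkbks"
  "qjgbabuy" -> "yubabgjq" -> "plsrsxah" -> "plsrsxh" -> "plsrsxh"
  "pnrpzxowox" -> "xowoxzprnp" -> "ofnfoqgieg" -> "fnfqgg" -> "fnfqg"
  "myzfw" -> "wfzym" -> "nwqpd" -> "nwqpd" -> "nwqpd"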